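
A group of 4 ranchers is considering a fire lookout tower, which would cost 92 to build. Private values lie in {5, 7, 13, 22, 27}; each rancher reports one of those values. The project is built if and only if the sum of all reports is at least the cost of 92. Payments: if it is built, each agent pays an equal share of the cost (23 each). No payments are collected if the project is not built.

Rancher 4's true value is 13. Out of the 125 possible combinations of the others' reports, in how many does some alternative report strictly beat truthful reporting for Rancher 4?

1

Others report (27, 27, 27): truth gives -10; report 5 gives 0 > -10. Violating.
Others report (5, 5, 5): truth gives 0; no alternative beats it.
Others report (5, 5, 7): truth gives 0; no alternative beats it.
(Checking all 125 profiles: 1 has a profitable deviation, 124 do not.)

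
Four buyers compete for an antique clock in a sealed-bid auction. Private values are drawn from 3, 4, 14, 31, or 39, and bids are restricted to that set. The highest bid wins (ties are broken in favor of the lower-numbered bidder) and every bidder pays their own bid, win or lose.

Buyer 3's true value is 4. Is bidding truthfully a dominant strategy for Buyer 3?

Consider the case where Buyer 1 bids 3, Buyer 2 bids 3 and Buyer 4 bids 14.
Truthful bid 4: loses but pays 4, utility -4.
Bid 3 instead: loses but pays 3, utility -3.
Since -3 > -4, bidding 3 is strictly better here, so truthful bidding is not dominant.

No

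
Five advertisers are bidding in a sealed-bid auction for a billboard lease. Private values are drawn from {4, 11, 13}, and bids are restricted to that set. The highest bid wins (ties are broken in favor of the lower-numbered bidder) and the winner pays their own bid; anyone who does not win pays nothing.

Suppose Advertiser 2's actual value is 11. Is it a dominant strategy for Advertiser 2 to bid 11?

Check each profile of the others' bids and compare truth against every alternative bid.
Others bid (4, 4, 4, 4): truth gives 0, best alternative gives 0.
Others bid (4, 4, 4, 11): truth gives 0, best alternative gives 0.
Others bid (4, 4, 4, 13): truth gives 0, best alternative gives 0.
Others bid (4, 4, 11, 4): truth gives 0, best alternative gives 0.
Others bid (4, 4, 11, 11): truth gives 0, best alternative gives 0.
Others bid (4, 4, 11, 13): truth gives 0, best alternative gives 0.
(Remaining 75 profiles checked similarly; truth is weakly best in each.)
In every case the truthful bid is at least as good as any alternative, so it is a dominant strategy.

Yes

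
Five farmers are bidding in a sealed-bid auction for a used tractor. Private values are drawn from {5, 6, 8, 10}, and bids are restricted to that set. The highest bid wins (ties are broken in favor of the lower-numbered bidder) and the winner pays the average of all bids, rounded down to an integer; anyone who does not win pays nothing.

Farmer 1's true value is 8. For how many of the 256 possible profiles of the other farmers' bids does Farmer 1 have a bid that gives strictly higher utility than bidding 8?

78

Others bid (5, 5, 5, 10): truth gives 0; bid 10 gives 1 > 0. Violating.
Others bid (5, 5, 6, 6): truth gives 2; bid 6 gives 3 > 2. Violating.
Others bid (5, 5, 6, 10): truth gives 0; bid 10 gives 1 > 0. Violating.
Others bid (5, 5, 8, 10): truth gives 0; bid 10 gives 1 > 0. Violating.
Others bid (5, 5, 5, 5): truth gives 3; no alternative beats it.
Others bid (5, 5, 5, 6): truth gives 3; no alternative beats it.
(Checking all 256 profiles: 78 have a profitable deviation, 178 do not.)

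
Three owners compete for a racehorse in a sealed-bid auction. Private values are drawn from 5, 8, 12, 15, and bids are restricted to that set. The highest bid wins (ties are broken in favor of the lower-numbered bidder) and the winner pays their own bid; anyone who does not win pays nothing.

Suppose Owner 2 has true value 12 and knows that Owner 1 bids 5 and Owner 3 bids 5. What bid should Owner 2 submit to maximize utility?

8

Bid 5: loses, pays 0, utility 0.
Bid 8: wins, pays 8, utility 12 - 8 = 4.
Bid 12: wins, pays 12, utility 12 - 12 = 0.
Bid 15: wins, pays 15, utility 12 - 15 = -3.
The best choice is 8 with utility 4.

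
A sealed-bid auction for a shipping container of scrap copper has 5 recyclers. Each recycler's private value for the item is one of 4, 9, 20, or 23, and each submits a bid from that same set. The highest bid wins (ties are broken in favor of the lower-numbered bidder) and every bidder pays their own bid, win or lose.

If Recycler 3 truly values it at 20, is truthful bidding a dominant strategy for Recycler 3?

Consider the case where Recycler 1 bids 4, Recycler 2 bids 4, Recycler 4 bids 4 and Recycler 5 bids 4.
Truthful bid 20: wins, pays 20, utility 20 - 20 = 0.
Bid 9 instead: wins, pays 9, utility 20 - 9 = 11.
Since 11 > 0, bidding 9 is strictly better here, so truthful bidding is not dominant.

No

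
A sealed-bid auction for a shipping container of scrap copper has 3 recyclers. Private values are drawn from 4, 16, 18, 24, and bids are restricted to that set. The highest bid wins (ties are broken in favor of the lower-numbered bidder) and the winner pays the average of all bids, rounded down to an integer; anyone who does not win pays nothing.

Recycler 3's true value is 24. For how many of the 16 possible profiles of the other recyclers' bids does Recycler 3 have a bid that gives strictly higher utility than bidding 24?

Others bid (4, 4): truth gives 14; bid 16 gives 16 > 14. Violating.
Others bid (4, 16): truth gives 10; bid 18 gives 12 > 10. Violating.
Others bid (16, 4): truth gives 10; bid 18 gives 12 > 10. Violating.
Others bid (16, 16): truth gives 6; bid 18 gives 8 > 6. Violating.
Others bid (4, 18): truth gives 9; no alternative beats it.
Others bid (4, 24): truth gives 0; no alternative beats it.
(Checking all 16 profiles: 4 have a profitable deviation, 12 do not.)

4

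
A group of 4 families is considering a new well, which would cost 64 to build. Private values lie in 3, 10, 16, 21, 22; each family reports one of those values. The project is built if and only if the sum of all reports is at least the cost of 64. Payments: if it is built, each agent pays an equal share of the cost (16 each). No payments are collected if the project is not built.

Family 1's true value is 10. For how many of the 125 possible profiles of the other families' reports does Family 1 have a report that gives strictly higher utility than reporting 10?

18

Others report (10, 22, 22): truth gives -6; report 3 gives 0 > -6. Violating.
Others report (16, 16, 22): truth gives -6; report 3 gives 0 > -6. Violating.
Others report (16, 21, 21): truth gives -6; report 3 gives 0 > -6. Violating.
Others report (16, 21, 22): truth gives -6; report 3 gives 0 > -6. Violating.
Others report (3, 3, 3): truth gives 0; no alternative beats it.
Others report (3, 3, 10): truth gives 0; no alternative beats it.
(Checking all 125 profiles: 18 have a profitable deviation, 107 do not.)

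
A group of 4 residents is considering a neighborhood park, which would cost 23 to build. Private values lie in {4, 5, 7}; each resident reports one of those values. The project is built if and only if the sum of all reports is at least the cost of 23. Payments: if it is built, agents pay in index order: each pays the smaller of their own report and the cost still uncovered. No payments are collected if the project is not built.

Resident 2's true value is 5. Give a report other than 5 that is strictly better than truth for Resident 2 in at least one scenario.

4

Suppose Resident 1 reports 5, Resident 3 reports 7 and Resident 4 reports 7.
Report 5: project built, pays 5, utility 5 - 5 = 0.
Report 4: project built, pays 4, utility 5 - 4 = 1.
So reporting 4 beats truth here (1 > 0).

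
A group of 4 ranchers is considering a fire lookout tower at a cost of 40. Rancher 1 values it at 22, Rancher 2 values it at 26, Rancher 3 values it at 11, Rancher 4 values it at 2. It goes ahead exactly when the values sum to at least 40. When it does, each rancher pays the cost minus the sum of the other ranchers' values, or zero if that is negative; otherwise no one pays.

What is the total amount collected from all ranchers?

Total value 61 ≥ cost 40, so it is built.
Rancher 1: others sum to 39; max(0, 40 - 39) = 1.
Rancher 2: others sum to 35; max(0, 40 - 35) = 5.
Rancher 3: others sum to 50; max(0, 40 - 50) = 0.
Rancher 4: others sum to 59; max(0, 40 - 59) = 0.
Total collected = 1 + 5 + 0 + 0 = 6.

6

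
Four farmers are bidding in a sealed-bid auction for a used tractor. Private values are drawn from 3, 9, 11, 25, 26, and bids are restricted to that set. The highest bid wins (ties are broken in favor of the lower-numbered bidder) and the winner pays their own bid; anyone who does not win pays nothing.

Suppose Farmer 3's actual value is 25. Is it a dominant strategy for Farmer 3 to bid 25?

Consider the case where Farmer 1 bids 3, Farmer 2 bids 3 and Farmer 4 bids 3.
Truthful bid 25: wins, pays 25, utility 25 - 25 = 0.
Bid 9 instead: wins, pays 9, utility 25 - 9 = 16.
Since 16 > 0, bidding 9 is strictly better here, so truthful bidding is not dominant.

No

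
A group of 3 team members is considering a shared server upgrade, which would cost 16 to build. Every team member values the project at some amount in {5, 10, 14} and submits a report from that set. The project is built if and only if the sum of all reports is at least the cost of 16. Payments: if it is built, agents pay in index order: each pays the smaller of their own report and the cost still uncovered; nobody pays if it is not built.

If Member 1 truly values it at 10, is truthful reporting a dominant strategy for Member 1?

No

Consider the case where Member 2 reports 5 and Member 3 reports 10.
Truthful report 10: project built, pays 10, utility 10 - 10 = 0.
Report 5 instead: project built, pays 5, utility 10 - 5 = 5.
Since 5 > 0, reporting 5 is strictly better here, so truthful reporting is not dominant.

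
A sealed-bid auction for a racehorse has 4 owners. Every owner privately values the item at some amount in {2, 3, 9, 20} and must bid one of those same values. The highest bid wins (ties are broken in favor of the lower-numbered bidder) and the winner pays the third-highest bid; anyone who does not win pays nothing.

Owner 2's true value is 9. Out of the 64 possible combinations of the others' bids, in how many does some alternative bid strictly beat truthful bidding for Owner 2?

Others bid (2, 2, 20): truth gives 0; bid 20 gives 7 > 0. Violating.
Others bid (2, 3, 20): truth gives 0; bid 20 gives 6 > 0. Violating.
Others bid (2, 20, 2): truth gives 0; bid 20 gives 7 > 0. Violating.
Others bid (2, 20, 3): truth gives 0; bid 20 gives 6 > 0. Violating.
Others bid (2, 2, 2): truth gives 7; no alternative beats it.
Others bid (2, 2, 3): truth gives 7; no alternative beats it.
(Checking all 64 profiles: 12 have a profitable deviation, 52 do not.)

12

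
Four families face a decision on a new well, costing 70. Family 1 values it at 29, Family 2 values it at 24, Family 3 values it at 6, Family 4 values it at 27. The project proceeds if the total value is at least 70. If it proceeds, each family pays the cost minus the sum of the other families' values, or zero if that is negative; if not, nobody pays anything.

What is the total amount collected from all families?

Total value 86 ≥ cost 70, so it is built.
Family 1: others sum to 57; max(0, 70 - 57) = 13.
Family 2: others sum to 62; max(0, 70 - 62) = 8.
Family 3: others sum to 80; max(0, 70 - 80) = 0.
Family 4: others sum to 59; max(0, 70 - 59) = 11.
Total collected = 13 + 8 + 0 + 11 = 32.

32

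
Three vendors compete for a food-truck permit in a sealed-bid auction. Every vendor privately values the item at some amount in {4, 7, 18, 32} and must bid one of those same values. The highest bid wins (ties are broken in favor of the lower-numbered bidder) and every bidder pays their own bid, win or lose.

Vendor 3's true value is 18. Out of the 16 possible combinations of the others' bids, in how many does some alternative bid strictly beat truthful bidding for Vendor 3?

Others bid (4, 4): truth gives 0; bid 7 gives 11 > 0. Violating.
Others bid (4, 18): truth gives -18; bid 4 gives -4 > -18. Violating.
Others bid (4, 32): truth gives -18; bid 4 gives -4 > -18. Violating.
Others bid (7, 18): truth gives -18; bid 4 gives -4 > -18. Violating.
Others bid (4, 7): truth gives 0; no alternative beats it.
Others bid (7, 4): truth gives 0; no alternative beats it.
(Checking all 16 profiles: 13 have a profitable deviation, 3 do not.)

13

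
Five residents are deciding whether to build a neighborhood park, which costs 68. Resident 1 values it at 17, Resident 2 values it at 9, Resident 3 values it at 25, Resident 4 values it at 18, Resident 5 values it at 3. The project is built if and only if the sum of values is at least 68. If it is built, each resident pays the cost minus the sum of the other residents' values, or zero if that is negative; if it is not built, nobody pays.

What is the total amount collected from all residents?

Total value 72 ≥ cost 68, so it is built.
Resident 1: others sum to 55; max(0, 68 - 55) = 13.
Resident 2: others sum to 63; max(0, 68 - 63) = 5.
Resident 3: others sum to 47; max(0, 68 - 47) = 21.
Resident 4: others sum to 54; max(0, 68 - 54) = 14.
Resident 5: others sum to 69; max(0, 68 - 69) = 0.
Total collected = 13 + 5 + 21 + 14 + 0 = 53.

53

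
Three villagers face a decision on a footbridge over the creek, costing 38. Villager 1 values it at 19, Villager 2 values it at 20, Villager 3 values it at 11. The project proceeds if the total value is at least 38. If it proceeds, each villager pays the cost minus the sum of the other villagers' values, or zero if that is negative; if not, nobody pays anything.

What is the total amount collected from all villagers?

15

Total value 50 ≥ cost 38, so it is built.
Villager 1: others sum to 31; max(0, 38 - 31) = 7.
Villager 2: others sum to 30; max(0, 38 - 30) = 8.
Villager 3: others sum to 39; max(0, 38 - 39) = 0.
Total collected = 7 + 8 + 0 = 15.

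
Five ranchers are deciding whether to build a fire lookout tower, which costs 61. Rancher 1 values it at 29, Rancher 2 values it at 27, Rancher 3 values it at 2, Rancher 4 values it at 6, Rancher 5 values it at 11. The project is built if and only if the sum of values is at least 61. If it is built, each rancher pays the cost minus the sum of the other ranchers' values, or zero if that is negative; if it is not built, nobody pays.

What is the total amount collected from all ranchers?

Total value 75 ≥ cost 61, so it is built.
Rancher 1: others sum to 46; max(0, 61 - 46) = 15.
Rancher 2: others sum to 48; max(0, 61 - 48) = 13.
Rancher 3: others sum to 73; max(0, 61 - 73) = 0.
Rancher 4: others sum to 69; max(0, 61 - 69) = 0.
Rancher 5: others sum to 64; max(0, 61 - 64) = 0.
Total collected = 15 + 13 + 0 + 0 + 0 = 28.

28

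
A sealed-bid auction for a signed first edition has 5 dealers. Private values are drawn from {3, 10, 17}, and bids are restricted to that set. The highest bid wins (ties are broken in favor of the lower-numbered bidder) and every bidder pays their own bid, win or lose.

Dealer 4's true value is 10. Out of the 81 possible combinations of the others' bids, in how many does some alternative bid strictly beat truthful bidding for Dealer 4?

Others bid (3, 3, 3, 17): truth gives -10; bid 3 gives -3 > -10. Violating.
Others bid (3, 3, 10, 3): truth gives -10; bid 3 gives -3 > -10. Violating.
Others bid (3, 3, 10, 10): truth gives -10; bid 3 gives -3 > -10. Violating.
Others bid (3, 3, 10, 17): truth gives -10; bid 3 gives -3 > -10. Violating.
Others bid (3, 3, 3, 3): truth gives 0; no alternative beats it.
Others bid (3, 3, 3, 10): truth gives 0; no alternative beats it.
(Checking all 81 profiles: 79 have a profitable deviation, 2 do not.)

79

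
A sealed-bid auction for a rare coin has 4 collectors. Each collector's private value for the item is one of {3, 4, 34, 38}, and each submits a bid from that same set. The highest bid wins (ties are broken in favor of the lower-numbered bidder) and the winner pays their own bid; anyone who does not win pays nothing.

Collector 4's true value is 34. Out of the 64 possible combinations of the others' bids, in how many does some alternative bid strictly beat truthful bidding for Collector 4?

Others bid (3, 3, 3): truth gives 0; bid 4 gives 30 > 0. Violating.
Others bid (3, 3, 4): truth gives 0; no alternative beats it.
Others bid (3, 3, 34): truth gives 0; no alternative beats it.
(Checking all 64 profiles: 1 has a profitable deviation, 63 do not.)

1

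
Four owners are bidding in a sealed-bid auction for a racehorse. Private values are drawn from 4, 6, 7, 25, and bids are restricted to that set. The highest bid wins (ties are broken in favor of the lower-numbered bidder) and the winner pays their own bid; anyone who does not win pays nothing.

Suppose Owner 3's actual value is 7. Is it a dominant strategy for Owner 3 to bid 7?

No

Consider the case where Owner 1 bids 4, Owner 2 bids 4 and Owner 4 bids 4.
Truthful bid 7: wins, pays 7, utility 7 - 7 = 0.
Bid 6 instead: wins, pays 6, utility 7 - 6 = 1.
Since 1 > 0, bidding 6 is strictly better here, so truthful bidding is not dominant.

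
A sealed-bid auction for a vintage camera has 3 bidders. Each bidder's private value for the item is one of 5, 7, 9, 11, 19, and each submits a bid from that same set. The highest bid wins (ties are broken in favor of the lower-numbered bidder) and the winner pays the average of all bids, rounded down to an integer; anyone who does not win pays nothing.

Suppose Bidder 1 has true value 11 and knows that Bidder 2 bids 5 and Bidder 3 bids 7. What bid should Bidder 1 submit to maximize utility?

7

Bid 5: loses, pays 0, utility 0.
Bid 7: wins, pays 6, utility 11 - 6 = 5.
Bid 9: wins, pays 7, utility 11 - 7 = 4.
Bid 11: wins, pays 7, utility 11 - 7 = 4.
Bid 19: wins, pays 10, utility 11 - 10 = 1.
The best choice is 7 with utility 5.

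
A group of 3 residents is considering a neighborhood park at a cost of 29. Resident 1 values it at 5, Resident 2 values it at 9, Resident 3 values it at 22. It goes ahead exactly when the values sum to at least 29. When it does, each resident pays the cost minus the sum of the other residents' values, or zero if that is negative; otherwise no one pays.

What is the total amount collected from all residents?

17

Total value 36 ≥ cost 29, so it is built.
Resident 1: others sum to 31; max(0, 29 - 31) = 0.
Resident 2: others sum to 27; max(0, 29 - 27) = 2.
Resident 3: others sum to 14; max(0, 29 - 14) = 15.
Total collected = 0 + 2 + 15 = 17.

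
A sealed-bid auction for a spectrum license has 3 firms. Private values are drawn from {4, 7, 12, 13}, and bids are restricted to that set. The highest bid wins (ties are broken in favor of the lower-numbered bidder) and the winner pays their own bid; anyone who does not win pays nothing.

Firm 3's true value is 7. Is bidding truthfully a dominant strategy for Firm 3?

Check each profile of the others' bids and compare truth against every alternative bid.
Others bid (4, 4): truth gives 0, best alternative gives 0.
Others bid (4, 7): truth gives 0, best alternative gives 0.
Others bid (4, 12): truth gives 0, best alternative gives 0.
Others bid (4, 13): truth gives 0, best alternative gives 0.
Others bid (7, 4): truth gives 0, best alternative gives 0.
Others bid (7, 7): truth gives 0, best alternative gives 0.
(Remaining 10 profiles checked similarly; truth is weakly best in each.)
In every case the truthful bid is at least as good as any alternative, so it is a dominant strategy.

Yes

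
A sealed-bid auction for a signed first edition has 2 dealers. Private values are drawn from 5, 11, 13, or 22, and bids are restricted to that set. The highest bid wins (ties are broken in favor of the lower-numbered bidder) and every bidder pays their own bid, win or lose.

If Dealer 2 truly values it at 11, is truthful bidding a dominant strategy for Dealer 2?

No

Consider the case where Dealer 1 bids 11.
Truthful bid 11: loses but pays 11, utility -11.
Bid 5 instead: loses but pays 5, utility -5.
Since -5 > -11, bidding 5 is strictly better here, so truthful bidding is not dominant.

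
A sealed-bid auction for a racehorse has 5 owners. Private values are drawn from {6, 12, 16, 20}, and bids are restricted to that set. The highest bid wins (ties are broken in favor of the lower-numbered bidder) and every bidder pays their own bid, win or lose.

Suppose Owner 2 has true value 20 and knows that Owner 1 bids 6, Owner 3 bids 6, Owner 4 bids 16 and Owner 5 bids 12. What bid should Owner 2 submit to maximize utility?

Bid 6: loses but pays 6, utility -6.
Bid 12: loses but pays 12, utility -12.
Bid 16: wins, pays 16, utility 20 - 16 = 4.
Bid 20: wins, pays 20, utility 20 - 20 = 0.
The best choice is 16 with utility 4.

16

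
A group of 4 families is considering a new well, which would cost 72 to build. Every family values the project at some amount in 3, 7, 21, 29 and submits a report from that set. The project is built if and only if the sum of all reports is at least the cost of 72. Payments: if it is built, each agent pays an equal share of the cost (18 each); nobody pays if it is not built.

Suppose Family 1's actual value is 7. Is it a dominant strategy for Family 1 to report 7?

No

Consider the case where Family 2 reports 7, Family 3 reports 29 and Family 4 reports 29.
Truthful report 7: project built, pays 18, utility 7 - 18 = -11.
Report 3 instead: project not built, utility 0.
Since 0 > -11, reporting 3 is strictly better here, so truthful reporting is not dominant.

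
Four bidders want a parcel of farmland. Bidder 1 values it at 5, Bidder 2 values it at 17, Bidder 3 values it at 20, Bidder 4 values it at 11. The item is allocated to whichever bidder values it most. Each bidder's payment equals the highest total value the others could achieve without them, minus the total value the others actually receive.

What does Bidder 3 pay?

Bidder 3 has the highest value and receives the item.
Without Bidder 3, the item would go to the next-highest value, 17, so the others could achieve 17.
With Bidder 3 present and winning, the others receive nothing, so their total is 0.
Payment = 17 - 0 = 17.

17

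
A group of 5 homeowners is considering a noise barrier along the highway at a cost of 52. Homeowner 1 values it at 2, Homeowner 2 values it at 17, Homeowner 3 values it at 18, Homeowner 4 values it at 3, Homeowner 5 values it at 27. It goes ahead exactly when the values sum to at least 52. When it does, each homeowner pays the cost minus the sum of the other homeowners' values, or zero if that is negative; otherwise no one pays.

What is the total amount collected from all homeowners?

Total value 67 ≥ cost 52, so it is built.
Homeowner 1: others sum to 65; max(0, 52 - 65) = 0.
Homeowner 2: others sum to 50; max(0, 52 - 50) = 2.
Homeowner 3: others sum to 49; max(0, 52 - 49) = 3.
Homeowner 4: others sum to 64; max(0, 52 - 64) = 0.
Homeowner 5: others sum to 40; max(0, 52 - 40) = 12.
Total collected = 0 + 2 + 3 + 0 + 12 = 17.

17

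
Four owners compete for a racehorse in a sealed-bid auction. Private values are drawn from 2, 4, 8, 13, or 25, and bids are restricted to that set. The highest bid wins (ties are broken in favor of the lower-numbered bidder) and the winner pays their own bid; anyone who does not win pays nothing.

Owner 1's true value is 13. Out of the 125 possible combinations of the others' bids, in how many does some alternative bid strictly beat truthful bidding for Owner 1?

27

Others bid (2, 2, 2): truth gives 0; bid 2 gives 11 > 0. Violating.
Others bid (2, 2, 4): truth gives 0; bid 4 gives 9 > 0. Violating.
Others bid (2, 2, 8): truth gives 0; bid 8 gives 5 > 0. Violating.
Others bid (2, 4, 2): truth gives 0; bid 4 gives 9 > 0. Violating.
Others bid (2, 2, 13): truth gives 0; no alternative beats it.
Others bid (2, 2, 25): truth gives 0; no alternative beats it.
(Checking all 125 profiles: 27 have a profitable deviation, 98 do not.)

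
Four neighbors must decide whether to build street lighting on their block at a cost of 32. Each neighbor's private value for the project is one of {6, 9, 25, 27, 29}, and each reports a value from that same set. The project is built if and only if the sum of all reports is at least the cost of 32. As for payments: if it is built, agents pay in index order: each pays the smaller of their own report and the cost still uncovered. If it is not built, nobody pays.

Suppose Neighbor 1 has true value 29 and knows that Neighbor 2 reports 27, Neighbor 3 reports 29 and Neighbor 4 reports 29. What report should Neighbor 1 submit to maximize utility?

Report 6: project built, pays 6, utility 29 - 6 = 23.
Report 9: project built, pays 9, utility 29 - 9 = 20.
Report 25: project built, pays 25, utility 29 - 25 = 4.
Report 27: project built, pays 27, utility 29 - 27 = 2.
Report 29: project built, pays 29, utility 29 - 29 = 0.
The best choice is 6 with utility 23.

6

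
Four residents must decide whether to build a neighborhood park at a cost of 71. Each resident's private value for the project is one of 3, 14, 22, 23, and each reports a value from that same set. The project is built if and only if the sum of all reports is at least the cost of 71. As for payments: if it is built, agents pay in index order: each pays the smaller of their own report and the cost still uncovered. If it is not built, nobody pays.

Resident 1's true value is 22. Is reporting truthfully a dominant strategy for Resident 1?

No

Consider the case where Resident 2 reports 14, Resident 3 reports 22 and Resident 4 reports 22.
Truthful report 22: project built, pays 22, utility 22 - 22 = 0.
Report 14 instead: project built, pays 14, utility 22 - 14 = 8.
Since 8 > 0, reporting 14 is strictly better here, so truthful reporting is not dominant.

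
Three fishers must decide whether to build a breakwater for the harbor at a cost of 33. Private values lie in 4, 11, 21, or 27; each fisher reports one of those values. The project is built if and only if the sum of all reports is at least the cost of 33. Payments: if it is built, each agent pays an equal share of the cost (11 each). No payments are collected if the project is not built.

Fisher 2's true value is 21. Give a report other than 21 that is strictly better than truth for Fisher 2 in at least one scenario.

27

Suppose Fisher 1 reports 4 and Fisher 3 reports 4.
Report 21: project not built, utility 0.
Report 27: project built, pays 11, utility 21 - 11 = 10.
So reporting 27 beats truth here (10 > 0).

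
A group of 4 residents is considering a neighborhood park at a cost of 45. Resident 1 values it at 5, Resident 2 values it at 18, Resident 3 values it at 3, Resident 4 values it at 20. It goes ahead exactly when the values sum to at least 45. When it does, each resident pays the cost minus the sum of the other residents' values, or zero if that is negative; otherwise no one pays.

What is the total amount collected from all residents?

Total value 46 ≥ cost 45, so it is built.
Resident 1: others sum to 41; max(0, 45 - 41) = 4.
Resident 2: others sum to 28; max(0, 45 - 28) = 17.
Resident 3: others sum to 43; max(0, 45 - 43) = 2.
Resident 4: others sum to 26; max(0, 45 - 26) = 19.
Total collected = 4 + 17 + 2 + 19 = 42.

42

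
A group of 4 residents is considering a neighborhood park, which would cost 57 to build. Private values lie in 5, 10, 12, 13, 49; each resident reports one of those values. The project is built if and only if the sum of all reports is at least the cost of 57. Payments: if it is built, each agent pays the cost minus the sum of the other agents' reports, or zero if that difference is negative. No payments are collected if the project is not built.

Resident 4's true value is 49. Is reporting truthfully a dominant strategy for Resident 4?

Check each profile of the others' reports and compare truth against every alternative report.
Others report (13, 13, 13): truth gives 31, best alternative gives 0.
Others report (12, 13, 13): truth gives 30, best alternative gives 0.
Others report (13, 12, 13): truth gives 30, best alternative gives 0.
Others report (13, 13, 12): truth gives 30, best alternative gives 0.
Others report (12, 12, 13): truth gives 29, best alternative gives 0.
Others report (12, 13, 12): truth gives 29, best alternative gives 0.
(Remaining 119 profiles checked similarly; truth is weakly best in each.)
In every case the truthful report is at least as good as any alternative, so it is a dominant strategy.

Yes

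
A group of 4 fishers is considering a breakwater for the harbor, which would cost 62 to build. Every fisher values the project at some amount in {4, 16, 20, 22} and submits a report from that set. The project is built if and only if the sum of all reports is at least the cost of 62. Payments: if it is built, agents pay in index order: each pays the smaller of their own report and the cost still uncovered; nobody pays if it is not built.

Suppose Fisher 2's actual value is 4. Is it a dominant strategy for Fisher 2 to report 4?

Check each profile of the others' reports and compare truth against every alternative report.
Others report (4, 20, 22): truth gives 0, best alternative gives -12.
Others report (4, 22, 20): truth gives 0, best alternative gives -12.
Others report (4, 22, 22): truth gives 0, best alternative gives -12.
Others report (16, 16, 16): truth gives 0, best alternative gives -12.
Others report (16, 16, 20): truth gives 0, best alternative gives -12.
Others report (16, 16, 22): truth gives 0, best alternative gives -12.
(Remaining 58 profiles checked similarly; truth is weakly best in each.)
In every case the truthful report is at least as good as any alternative, so it is a dominant strategy.

Yes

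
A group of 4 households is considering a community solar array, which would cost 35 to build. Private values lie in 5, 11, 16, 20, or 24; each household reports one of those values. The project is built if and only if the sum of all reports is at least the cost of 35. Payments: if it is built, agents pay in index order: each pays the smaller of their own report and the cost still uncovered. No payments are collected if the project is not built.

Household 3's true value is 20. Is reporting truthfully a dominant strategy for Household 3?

Consider the case where Household 1 reports 5, Household 2 reports 5 and Household 4 reports 11.
Truthful report 20: project built, pays 20, utility 20 - 20 = 0.
Report 16 instead: project built, pays 16, utility 20 - 16 = 4.
Since 4 > 0, reporting 16 is strictly better here, so truthful reporting is not dominant.

No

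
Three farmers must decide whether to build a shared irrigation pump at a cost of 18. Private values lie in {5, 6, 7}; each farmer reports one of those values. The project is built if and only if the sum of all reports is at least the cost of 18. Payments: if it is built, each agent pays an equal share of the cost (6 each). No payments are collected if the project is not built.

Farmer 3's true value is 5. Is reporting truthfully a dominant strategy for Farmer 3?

Yes

Check each profile of the others' reports and compare truth against every alternative report.
Others report (5, 7): truth gives 0, best alternative gives -1.
Others report (6, 6): truth gives 0, best alternative gives -1.
Others report (7, 5): truth gives 0, best alternative gives -1.
Others report (6, 7): truth gives -1, best alternative gives -1.
Others report (7, 6): truth gives -1, best alternative gives -1.
Others report (7, 7): truth gives -1, best alternative gives -1.
(Remaining 3 profiles checked similarly; truth is weakly best in each.)
In every case the truthful report is at least as good as any alternative, so it is a dominant strategy.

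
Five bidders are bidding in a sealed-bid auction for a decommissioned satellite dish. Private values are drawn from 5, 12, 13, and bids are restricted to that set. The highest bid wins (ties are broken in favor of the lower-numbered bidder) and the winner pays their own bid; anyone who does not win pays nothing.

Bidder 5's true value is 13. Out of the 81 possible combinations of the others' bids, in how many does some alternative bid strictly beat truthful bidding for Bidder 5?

Others bid (5, 5, 5, 5): truth gives 0; bid 12 gives 1 > 0. Violating.
Others bid (5, 5, 5, 12): truth gives 0; no alternative beats it.
Others bid (5, 5, 5, 13): truth gives 0; no alternative beats it.
(Checking all 81 profiles: 1 has a profitable deviation, 80 do not.)

1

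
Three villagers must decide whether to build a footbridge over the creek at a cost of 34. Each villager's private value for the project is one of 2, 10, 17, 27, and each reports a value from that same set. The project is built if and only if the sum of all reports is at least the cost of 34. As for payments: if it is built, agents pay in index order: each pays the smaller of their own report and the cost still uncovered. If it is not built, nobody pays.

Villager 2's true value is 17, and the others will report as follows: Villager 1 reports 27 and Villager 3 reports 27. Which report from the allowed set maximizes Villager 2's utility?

Report 2: project built, pays 2, utility 17 - 2 = 15.
Report 10: project built, pays 7, utility 17 - 7 = 10.
Report 17: project built, pays 7, utility 17 - 7 = 10.
Report 27: project built, pays 7, utility 17 - 7 = 10.
The best choice is 2 with utility 15.

2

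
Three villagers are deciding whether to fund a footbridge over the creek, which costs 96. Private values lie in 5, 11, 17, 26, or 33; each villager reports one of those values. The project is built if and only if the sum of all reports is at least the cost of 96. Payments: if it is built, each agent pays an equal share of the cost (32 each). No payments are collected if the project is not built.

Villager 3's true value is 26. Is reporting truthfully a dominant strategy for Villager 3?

Yes

Check each profile of the others' reports and compare truth against every alternative report.
Others report (5, 5): truth gives 0, best alternative gives 0.
Others report (5, 11): truth gives 0, best alternative gives 0.
Others report (5, 17): truth gives 0, best alternative gives 0.
Others report (5, 26): truth gives 0, best alternative gives 0.
Others report (5, 33): truth gives 0, best alternative gives 0.
Others report (11, 5): truth gives 0, best alternative gives 0.
(Remaining 19 profiles checked similarly; truth is weakly best in each.)
In every case the truthful report is at least as good as any alternative, so it is a dominant strategy.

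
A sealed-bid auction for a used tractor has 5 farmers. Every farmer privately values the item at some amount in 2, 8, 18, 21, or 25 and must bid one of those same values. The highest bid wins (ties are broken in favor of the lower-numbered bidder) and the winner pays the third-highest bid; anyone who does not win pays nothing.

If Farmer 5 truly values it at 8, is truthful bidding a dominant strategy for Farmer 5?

Consider the case where Farmer 1 bids 2, Farmer 2 bids 2, Farmer 3 bids 2 and Farmer 4 bids 8.
Truthful bid 8: loses, pays 0, utility 0.
Bid 18 instead: wins, pays 2, utility 8 - 2 = 6.
Since 6 > 0, bidding 18 is strictly better here, so truthful bidding is not dominant.

No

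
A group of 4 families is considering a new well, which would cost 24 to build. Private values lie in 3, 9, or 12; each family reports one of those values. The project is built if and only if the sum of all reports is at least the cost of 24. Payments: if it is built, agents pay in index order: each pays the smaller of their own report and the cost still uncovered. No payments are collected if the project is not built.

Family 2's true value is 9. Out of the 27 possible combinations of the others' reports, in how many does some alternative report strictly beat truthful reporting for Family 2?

20

Others report (3, 9, 9): truth gives 0; report 3 gives 6 > 0. Violating.
Others report (3, 9, 12): truth gives 0; report 3 gives 6 > 0. Violating.
Others report (3, 12, 9): truth gives 0; report 3 gives 6 > 0. Violating.
Others report (3, 12, 12): truth gives 0; report 3 gives 6 > 0. Violating.
Others report (3, 3, 3): truth gives 0; no alternative beats it.
Others report (3, 3, 9): truth gives 0; no alternative beats it.
(Checking all 27 profiles: 20 have a profitable deviation, 7 do not.)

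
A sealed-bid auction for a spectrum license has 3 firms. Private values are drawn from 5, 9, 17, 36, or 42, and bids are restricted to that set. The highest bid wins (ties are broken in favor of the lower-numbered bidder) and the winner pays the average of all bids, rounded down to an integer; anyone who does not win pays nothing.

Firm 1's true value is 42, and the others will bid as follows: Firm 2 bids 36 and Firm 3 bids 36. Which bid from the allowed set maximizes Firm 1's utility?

Bid 5: loses, pays 0, utility 0.
Bid 9: loses, pays 0, utility 0.
Bid 17: loses, pays 0, utility 0.
Bid 36: wins, pays 36, utility 42 - 36 = 6.
Bid 42: wins, pays 38, utility 42 - 38 = 4.
The best choice is 36 with utility 6.

36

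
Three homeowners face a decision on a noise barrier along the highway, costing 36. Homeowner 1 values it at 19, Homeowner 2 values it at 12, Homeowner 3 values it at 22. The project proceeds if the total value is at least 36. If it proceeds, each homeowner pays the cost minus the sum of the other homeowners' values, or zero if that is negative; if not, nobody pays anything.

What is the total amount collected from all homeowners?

Total value 53 ≥ cost 36, so it is built.
Homeowner 1: others sum to 34; max(0, 36 - 34) = 2.
Homeowner 2: others sum to 41; max(0, 36 - 41) = 0.
Homeowner 3: others sum to 31; max(0, 36 - 31) = 5.
Total collected = 2 + 0 + 5 = 7.

7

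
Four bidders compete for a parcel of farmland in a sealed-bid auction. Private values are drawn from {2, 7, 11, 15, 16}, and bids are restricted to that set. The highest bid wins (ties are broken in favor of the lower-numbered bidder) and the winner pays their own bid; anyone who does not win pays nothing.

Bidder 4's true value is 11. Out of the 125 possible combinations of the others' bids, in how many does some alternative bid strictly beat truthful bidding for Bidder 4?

Others bid (2, 2, 2): truth gives 0; bid 7 gives 4 > 0. Violating.
Others bid (2, 2, 7): truth gives 0; no alternative beats it.
Others bid (2, 2, 11): truth gives 0; no alternative beats it.
(Checking all 125 profiles: 1 has a profitable deviation, 124 do not.)

1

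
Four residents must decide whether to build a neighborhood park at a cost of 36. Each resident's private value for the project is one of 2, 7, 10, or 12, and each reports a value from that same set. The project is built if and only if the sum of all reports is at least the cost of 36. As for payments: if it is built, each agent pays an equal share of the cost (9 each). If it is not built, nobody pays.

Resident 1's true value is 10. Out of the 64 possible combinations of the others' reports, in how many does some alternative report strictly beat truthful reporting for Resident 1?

Others report (2, 10, 12): truth gives 0; report 12 gives 1 > 0. Violating.
Others report (2, 12, 10): truth gives 0; report 12 gives 1 > 0. Violating.
Others report (7, 7, 10): truth gives 0; report 12 gives 1 > 0. Violating.
Others report (7, 10, 7): truth gives 0; report 12 gives 1 > 0. Violating.
Others report (2, 2, 2): truth gives 0; no alternative beats it.
Others report (2, 2, 7): truth gives 0; no alternative beats it.
(Checking all 64 profiles: 9 have a profitable deviation, 55 do not.)

9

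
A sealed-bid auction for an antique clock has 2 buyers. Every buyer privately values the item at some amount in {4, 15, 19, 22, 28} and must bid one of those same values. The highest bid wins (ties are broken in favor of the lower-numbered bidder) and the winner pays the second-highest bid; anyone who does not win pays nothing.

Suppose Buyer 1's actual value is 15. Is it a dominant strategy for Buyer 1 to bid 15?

Check each profile of the others' bids and compare truth against every alternative bid.
Others bid (4): truth gives 11, best alternative gives 11.
Others bid (15): truth gives 0, best alternative gives 0.
Others bid (19): truth gives 0, best alternative gives 0.
Others bid (22): truth gives 0, best alternative gives 0.
Others bid (28): truth gives 0, best alternative gives 0.
In every case the truthful bid is at least as good as any alternative, so it is a dominant strategy.

Yes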